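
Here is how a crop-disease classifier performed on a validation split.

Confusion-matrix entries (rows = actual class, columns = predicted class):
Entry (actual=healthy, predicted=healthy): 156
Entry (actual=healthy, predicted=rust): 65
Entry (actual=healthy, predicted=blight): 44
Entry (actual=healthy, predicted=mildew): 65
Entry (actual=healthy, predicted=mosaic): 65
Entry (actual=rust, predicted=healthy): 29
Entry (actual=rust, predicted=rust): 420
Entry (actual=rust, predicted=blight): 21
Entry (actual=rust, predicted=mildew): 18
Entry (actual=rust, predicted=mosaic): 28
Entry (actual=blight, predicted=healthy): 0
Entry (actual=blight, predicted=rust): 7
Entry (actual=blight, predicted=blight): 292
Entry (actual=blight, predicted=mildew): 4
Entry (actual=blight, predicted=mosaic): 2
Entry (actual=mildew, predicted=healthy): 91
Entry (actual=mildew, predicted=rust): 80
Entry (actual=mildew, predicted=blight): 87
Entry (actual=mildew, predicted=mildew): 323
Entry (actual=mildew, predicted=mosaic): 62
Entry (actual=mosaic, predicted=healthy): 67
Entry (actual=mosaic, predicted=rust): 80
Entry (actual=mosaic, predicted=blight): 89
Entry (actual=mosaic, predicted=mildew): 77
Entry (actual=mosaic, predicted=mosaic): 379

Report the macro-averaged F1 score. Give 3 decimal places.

0.606

Per-class F1 score (2·TP/(2·TP+FP+FN)):
  healthy: TP=156, FP=29+0+91+67=187, FN=65+44+65+65=239 → 312/738 = 0.4228
  rust: TP=420, FP=65+7+80+80=232, FN=29+21+18+28=96 → 840/1168 = 0.7192
  blight: TP=292, FP=44+21+87+89=241, FN=0+7+4+2=13 → 584/838 = 0.6969
  mildew: TP=323, FP=65+18+4+77=164, FN=91+80+87+62=320 → 646/1130 = 0.5717
  mosaic: TP=379, FP=65+28+2+62=157, FN=67+80+89+77=313 → 758/1228 = 0.6173
Macro-F1 score = mean = (0.4228 + 0.7192 + 0.6969 + 0.5717 + 0.6173) / 5 = 0.606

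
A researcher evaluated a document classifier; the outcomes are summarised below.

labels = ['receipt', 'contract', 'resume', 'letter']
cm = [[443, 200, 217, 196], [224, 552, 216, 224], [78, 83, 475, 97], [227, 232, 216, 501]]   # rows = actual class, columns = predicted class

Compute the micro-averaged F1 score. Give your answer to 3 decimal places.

0.471

Micro-averaging pools counts across classes: ΣTP=1971, ΣFP=2210, ΣFN=2210.
Micro-F1 score = 2·TP/(2·TP+FP+FN) on pooled counts = 0.471 (equals overall accuracy in single-label multiclass).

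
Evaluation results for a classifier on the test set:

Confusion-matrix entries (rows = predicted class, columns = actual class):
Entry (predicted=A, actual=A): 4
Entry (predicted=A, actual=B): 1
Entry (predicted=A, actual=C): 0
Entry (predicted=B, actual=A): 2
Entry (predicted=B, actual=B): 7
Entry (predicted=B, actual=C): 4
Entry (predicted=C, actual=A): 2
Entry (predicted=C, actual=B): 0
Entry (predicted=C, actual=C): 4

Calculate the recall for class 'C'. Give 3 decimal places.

Treat 'C' as positive and all other classes as negative.
recall = TP/(TP+FN).
C: TP=4, FN=0+4=4 → 4/8 = 0.5000

0.500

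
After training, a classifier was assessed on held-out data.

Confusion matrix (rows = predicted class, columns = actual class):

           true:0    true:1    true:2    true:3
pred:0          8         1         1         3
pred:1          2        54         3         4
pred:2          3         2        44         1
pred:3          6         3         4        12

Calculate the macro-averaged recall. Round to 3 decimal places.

0.692

Per-class recall (TP/(TP+FN)):
  0: TP=8, FN=2+3+6=11 → 8/19 = 0.4211
  1: TP=54, FN=1+2+3=6 → 54/60 = 0.9000
  2: TP=44, FN=1+3+4=8 → 44/52 = 0.8462
  3: TP=12, FN=3+4+1=8 → 12/20 = 0.6000
Macro-recall = mean = (0.4211 + 0.9000 + 0.8462 + 0.6000) / 4 = 0.692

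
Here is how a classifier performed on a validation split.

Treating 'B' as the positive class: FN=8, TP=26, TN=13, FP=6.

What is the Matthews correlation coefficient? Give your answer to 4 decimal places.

0.4401

MCC = (TP·TN − FP·FN) / √((TP+FP)(TP+FN)(TN+FP)(TN+FN))
Numerator = 26·13 − 6·8 = 290
Denominator = √(32·34·19·21) = √434112 = 658.8718
MCC = 290 / 658.8718 = 0.4401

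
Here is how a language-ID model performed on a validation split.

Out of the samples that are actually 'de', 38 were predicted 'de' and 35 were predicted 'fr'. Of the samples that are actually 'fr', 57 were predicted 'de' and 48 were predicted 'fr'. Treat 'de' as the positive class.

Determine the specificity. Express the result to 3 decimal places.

Specificity = TN/(TN+FP) = 48/(48+57) = 0.457

0.457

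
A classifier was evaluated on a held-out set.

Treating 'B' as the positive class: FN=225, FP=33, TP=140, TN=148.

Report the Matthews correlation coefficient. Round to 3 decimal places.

MCC = (TP·TN − FP·FN) / √((TP+FP)(TP+FN)(TN+FP)(TN+FN))
Numerator = 140·148 − 33·225 = 13295
Denominator = √(173·365·181·373) = √4263108385 = 65292.4834
MCC = 13295 / 65292.4834 = 0.204

0.204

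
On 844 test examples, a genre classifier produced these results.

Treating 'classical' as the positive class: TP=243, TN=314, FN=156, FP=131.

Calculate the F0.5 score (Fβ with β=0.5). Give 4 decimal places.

0.6412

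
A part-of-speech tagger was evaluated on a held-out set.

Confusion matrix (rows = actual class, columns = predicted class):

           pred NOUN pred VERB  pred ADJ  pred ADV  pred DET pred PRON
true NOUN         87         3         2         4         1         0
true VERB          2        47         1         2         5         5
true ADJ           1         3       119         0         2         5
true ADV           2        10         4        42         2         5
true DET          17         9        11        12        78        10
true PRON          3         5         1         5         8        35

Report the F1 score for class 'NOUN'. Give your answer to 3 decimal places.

0.833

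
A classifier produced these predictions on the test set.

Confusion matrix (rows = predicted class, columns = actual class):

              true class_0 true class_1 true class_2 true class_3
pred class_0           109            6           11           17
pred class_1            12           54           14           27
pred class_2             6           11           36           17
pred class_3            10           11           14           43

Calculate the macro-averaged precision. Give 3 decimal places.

0.583

Per-class precision (TP/(TP+FP)):
  class_0: TP=109, FP=6+11+17=34 → 109/143 = 0.7622
  class_1: TP=54, FP=12+14+27=53 → 54/107 = 0.5047
  class_2: TP=36, FP=6+11+17=34 → 36/70 = 0.5143
  class_3: TP=43, FP=10+11+14=35 → 43/78 = 0.5513
Macro-precision = mean = (0.7622 + 0.5047 + 0.5143 + 0.5513) / 4 = 0.583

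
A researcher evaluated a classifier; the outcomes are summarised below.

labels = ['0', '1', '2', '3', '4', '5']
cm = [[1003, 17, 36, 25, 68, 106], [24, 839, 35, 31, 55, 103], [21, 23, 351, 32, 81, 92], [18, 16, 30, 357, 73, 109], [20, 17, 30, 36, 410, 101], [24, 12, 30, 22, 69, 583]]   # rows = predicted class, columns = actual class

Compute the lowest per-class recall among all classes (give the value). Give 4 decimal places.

Per-class recall (TP/(TP+FN)):
  0: TP=1003, FN=24+21+18+20+24=107 → 1003/1110 = 0.90360
  1: TP=839, FN=17+23+16+17+12=85 → 839/924 = 0.90801
  2: TP=351, FN=36+35+30+30+30=161 → 351/512 = 0.68555
  3: TP=357, FN=25+31+32+36+22=146 → 357/503 = 0.70974
  4: TP=410, FN=68+55+81+73+69=346 → 410/756 = 0.54233
  5: TP=583, FN=106+103+92+109+101=511 → 583/1094 = 0.53291
Lowest is class '5' with recall = 0.5329.

0.5329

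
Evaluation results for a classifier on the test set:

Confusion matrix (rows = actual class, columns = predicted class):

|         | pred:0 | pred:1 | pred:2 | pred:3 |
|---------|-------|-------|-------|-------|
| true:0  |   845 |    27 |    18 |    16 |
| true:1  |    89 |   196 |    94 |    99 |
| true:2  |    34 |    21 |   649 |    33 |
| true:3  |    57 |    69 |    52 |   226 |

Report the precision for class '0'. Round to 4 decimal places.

Take TP from the diagonal, FP from the rest of the '0' prediction marginal, FN from the rest of the '0' actual marginal.
precision = TP/(TP+FP).
0: TP=845, FP=89+34+57=180 → 845/1025 = 0.82439

0.8244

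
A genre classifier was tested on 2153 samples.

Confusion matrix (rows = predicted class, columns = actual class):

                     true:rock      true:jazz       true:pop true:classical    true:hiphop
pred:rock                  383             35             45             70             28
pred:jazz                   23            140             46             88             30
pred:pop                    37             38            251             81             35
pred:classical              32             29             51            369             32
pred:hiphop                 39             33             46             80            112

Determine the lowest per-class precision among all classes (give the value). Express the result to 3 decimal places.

Per-class precision (TP/(TP+FP)):
  rock: TP=383, FP=35+45+70+28=178 → 383/561 = 0.6827
  jazz: TP=140, FP=23+46+88+30=187 → 140/327 = 0.4281
  pop: TP=251, FP=37+38+81+35=191 → 251/442 = 0.5679
  classical: TP=369, FP=32+29+51+32=144 → 369/513 = 0.7193
  hiphop: TP=112, FP=39+33+46+80=198 → 112/310 = 0.3613
Lowest is class 'hiphop' with precision = 0.361.

0.361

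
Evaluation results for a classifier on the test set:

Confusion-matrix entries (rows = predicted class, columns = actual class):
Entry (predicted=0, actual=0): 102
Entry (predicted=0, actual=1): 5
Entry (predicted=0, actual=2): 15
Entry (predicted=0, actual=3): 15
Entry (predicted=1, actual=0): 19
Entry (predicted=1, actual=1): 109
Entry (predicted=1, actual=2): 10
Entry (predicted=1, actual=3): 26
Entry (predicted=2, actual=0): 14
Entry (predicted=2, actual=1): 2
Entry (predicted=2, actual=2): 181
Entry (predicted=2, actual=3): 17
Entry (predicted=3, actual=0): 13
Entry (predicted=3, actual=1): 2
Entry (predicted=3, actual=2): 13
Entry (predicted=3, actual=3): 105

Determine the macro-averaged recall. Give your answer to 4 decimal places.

Per-class recall (TP/(TP+FN)):
  0: TP=102, FN=19+14+13=46 → 102/148 = 0.68919
  1: TP=109, FN=5+2+2=9 → 109/118 = 0.92373
  2: TP=181, FN=15+10+13=38 → 181/219 = 0.82648
  3: TP=105, FN=15+26+17=58 → 105/163 = 0.64417
Macro-recall = mean = (0.68919 + 0.92373 + 0.82648 + 0.64417) / 4 = 0.7709

0.7709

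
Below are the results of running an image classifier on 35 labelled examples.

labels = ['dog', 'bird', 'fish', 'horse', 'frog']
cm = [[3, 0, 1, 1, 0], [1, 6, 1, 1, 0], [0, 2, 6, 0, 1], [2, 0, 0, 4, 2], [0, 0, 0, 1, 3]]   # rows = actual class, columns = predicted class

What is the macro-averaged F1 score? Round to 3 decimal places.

Per-class F1 score (2·TP/(2·TP+FP+FN)):
  dog: TP=3, FP=1+0+2+0=3, FN=0+1+1+0=2 → 6/11 = 0.5455
  bird: TP=6, FP=0+2+0+0=2, FN=1+1+1+0=3 → 12/17 = 0.7059
  fish: TP=6, FP=1+1+0+0=2, FN=0+2+0+1=3 → 12/17 = 0.7059
  horse: TP=4, FP=1+1+0+1=3, FN=2+0+0+2=4 → 8/15 = 0.5333
  frog: TP=3, FP=0+0+1+2=3, FN=0+0+0+1=1 → 6/10 = 0.6000
Macro-F1 score = mean = (0.5455 + 0.7059 + 0.7059 + 0.5333 + 0.6000) / 5 = 0.618

0.618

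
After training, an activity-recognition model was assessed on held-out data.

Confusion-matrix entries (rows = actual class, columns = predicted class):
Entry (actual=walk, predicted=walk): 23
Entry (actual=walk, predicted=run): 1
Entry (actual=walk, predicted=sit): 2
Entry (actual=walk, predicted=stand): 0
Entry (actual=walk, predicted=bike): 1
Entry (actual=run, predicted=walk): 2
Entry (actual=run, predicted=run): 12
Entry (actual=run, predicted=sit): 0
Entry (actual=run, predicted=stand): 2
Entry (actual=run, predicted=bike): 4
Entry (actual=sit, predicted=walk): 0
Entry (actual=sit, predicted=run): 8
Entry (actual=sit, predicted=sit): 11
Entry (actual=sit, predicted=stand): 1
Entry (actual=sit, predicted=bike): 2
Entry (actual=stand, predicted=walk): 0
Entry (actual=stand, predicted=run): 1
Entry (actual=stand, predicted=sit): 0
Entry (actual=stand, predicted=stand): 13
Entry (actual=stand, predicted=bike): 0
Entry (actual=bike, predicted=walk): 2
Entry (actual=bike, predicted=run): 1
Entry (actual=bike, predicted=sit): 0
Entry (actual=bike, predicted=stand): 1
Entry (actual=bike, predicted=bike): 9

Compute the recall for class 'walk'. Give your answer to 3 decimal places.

0.852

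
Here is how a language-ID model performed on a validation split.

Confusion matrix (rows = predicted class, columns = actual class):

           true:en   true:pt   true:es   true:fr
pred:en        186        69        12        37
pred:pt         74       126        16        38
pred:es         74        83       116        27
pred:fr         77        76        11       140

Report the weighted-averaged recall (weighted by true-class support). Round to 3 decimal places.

0.489

Per-class recall (TP/(TP+FN)):
  en: TP=186, FN=74+74+77=225 → 186/411 = 0.4526
  pt: TP=126, FN=69+83+76=228 → 126/354 = 0.3559
  es: TP=116, FN=12+16+11=39 → 116/155 = 0.7484
  fr: TP=140, FN=37+38+27=102 → 140/242 = 0.5785
Weighted-recall = Σ (supportᵢ/N)·recallᵢ with N=1162: (411/1162)·0.4526 + (354/1162)·0.3559 + (155/1162)·0.7484 + (242/1162)·0.5785 = 0.489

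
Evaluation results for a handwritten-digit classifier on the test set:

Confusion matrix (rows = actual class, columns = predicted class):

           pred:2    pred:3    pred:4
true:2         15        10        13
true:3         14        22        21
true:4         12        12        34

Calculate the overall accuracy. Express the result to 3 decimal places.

Accuracy = trace / total = (15+22+34=71) / 153 = 71/153 = 0.464

0.464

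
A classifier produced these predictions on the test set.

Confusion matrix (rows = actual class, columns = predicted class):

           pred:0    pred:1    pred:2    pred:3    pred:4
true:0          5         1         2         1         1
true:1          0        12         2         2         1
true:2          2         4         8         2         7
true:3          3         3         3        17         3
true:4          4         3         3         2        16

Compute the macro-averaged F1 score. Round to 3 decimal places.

0.524

Per-class F1 score (2·TP/(2·TP+FP+FN)):
  0: TP=5, FP=0+2+3+4=9, FN=1+2+1+1=5 → 10/24 = 0.4167
  1: TP=12, FP=1+4+3+3=11, FN=0+2+2+1=5 → 24/40 = 0.6000
  2: TP=8, FP=2+2+3+3=10, FN=2+4+2+7=15 → 16/41 = 0.3902
  3: TP=17, FP=1+2+2+2=7, FN=3+3+3+3=12 → 34/53 = 0.6415
  4: TP=16, FP=1+1+7+3=12, FN=4+3+3+2=12 → 32/56 = 0.5714
Macro-F1 score = mean = (0.4167 + 0.6000 + 0.3902 + 0.6415 + 0.5714) / 5 = 0.524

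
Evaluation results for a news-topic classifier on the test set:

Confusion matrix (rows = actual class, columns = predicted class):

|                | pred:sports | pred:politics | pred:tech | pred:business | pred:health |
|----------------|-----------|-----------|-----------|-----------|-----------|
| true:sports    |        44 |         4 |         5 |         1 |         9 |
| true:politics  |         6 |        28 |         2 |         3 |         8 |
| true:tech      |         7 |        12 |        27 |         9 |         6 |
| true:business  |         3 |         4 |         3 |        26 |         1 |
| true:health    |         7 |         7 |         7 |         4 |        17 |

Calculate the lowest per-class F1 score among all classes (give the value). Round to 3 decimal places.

0.410

Per-class F1 score (2·TP/(2·TP+FP+FN)):
  sports: TP=44, FP=6+7+3+7=23, FN=4+5+1+9=19 → 88/130 = 0.6769
  politics: TP=28, FP=4+12+4+7=27, FN=6+2+3+8=19 → 56/102 = 0.5490
  tech: TP=27, FP=5+2+3+7=17, FN=7+12+9+6=34 → 54/105 = 0.5143
  business: TP=26, FP=1+3+9+4=17, FN=3+4+3+1=11 → 52/80 = 0.6500
  health: TP=17, FP=9+8+6+1=24, FN=7+7+7+4=25 → 34/83 = 0.4096
Lowest is class 'health' with F1 score = 0.410.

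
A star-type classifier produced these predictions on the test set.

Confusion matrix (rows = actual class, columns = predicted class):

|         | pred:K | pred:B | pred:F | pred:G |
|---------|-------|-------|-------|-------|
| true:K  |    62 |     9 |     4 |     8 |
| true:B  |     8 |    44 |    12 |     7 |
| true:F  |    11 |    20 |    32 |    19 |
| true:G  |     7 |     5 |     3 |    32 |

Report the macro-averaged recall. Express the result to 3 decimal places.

Per-class recall (TP/(TP+FN)):
  K: TP=62, FN=9+4+8=21 → 62/83 = 0.7470
  B: TP=44, FN=8+12+7=27 → 44/71 = 0.6197
  F: TP=32, FN=11+20+19=50 → 32/82 = 0.3902
  G: TP=32, FN=7+5+3=15 → 32/47 = 0.6809
Macro-recall = mean = (0.7470 + 0.6197 + 0.3902 + 0.6809) / 4 = 0.609

0.609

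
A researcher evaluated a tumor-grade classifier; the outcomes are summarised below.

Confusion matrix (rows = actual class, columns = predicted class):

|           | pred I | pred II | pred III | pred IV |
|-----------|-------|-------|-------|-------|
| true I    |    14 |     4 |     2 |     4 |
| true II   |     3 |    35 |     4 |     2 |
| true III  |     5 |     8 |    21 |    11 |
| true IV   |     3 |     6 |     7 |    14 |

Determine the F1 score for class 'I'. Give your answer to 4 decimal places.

Take TP from the diagonal, FP from the rest of the 'I' prediction marginal, FN from the rest of the 'I' actual marginal.
F1 score = 2·TP/(2·TP+FP+FN).
I: TP=14, FP=3+5+3=11, FN=4+2+4=10 → 28/49 = 0.57143

0.5714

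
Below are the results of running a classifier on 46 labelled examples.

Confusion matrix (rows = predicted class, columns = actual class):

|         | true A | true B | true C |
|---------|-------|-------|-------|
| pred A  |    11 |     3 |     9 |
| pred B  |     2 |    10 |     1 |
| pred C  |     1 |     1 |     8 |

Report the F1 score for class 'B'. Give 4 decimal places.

One-vs-rest for 'B': TP = diagonal; FP = other classes predicted 'B'; FN = 'B' predicted as other.
F1 score = 2·TP/(2·TP+FP+FN).
B: TP=10, FP=2+1=3, FN=3+1=4 → 20/27 = 0.74074

0.7407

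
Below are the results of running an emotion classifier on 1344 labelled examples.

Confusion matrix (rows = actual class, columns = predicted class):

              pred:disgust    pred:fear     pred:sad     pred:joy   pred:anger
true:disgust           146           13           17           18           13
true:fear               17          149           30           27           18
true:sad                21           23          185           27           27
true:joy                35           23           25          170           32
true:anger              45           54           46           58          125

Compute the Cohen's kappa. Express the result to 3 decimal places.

Observed agreement pₒ = trace/N = 775/1344 = 0.5766
Expected agreement pₑ = Σ (rowᵢ·colᵢ)/N² = (207·264 + 241·262 + 283·303 + 285·300 + 328·215)/1344² = 0.1991
κ = (pₒ − pₑ)/(1 − pₑ) = (0.5766 − 0.1991)/(1 − 0.1991) = 0.471

0.471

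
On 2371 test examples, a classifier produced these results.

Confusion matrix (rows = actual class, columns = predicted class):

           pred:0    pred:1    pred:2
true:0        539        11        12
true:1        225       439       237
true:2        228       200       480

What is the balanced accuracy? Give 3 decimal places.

0.658

Balanced accuracy = mean of per-class recall.
  0: recall = 539/562 = 0.9591
  1: recall = 439/901 = 0.4872
  2: recall = 480/908 = 0.5286
Mean = (0.9591 + 0.4872 + 0.5286) / 3 = 0.658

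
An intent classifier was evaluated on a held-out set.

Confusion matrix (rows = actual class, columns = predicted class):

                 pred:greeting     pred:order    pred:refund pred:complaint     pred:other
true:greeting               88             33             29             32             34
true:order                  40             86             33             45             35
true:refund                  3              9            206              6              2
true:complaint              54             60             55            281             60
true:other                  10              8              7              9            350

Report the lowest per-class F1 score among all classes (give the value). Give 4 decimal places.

Per-class F1 score (2·TP/(2·TP+FP+FN)):
  greeting: TP=88, FP=40+3+54+10=107, FN=33+29+32+34=128 → 176/411 = 0.42822
  order: TP=86, FP=33+9+60+8=110, FN=40+33+45+35=153 → 172/435 = 0.39540
  refund: TP=206, FP=29+33+55+7=124, FN=3+9+6+2=20 → 412/556 = 0.74101
  complaint: TP=281, FP=32+45+6+9=92, FN=54+60+55+60=229 → 562/883 = 0.63647
  other: TP=350, FP=34+35+2+60=131, FN=10+8+7+9=34 → 700/865 = 0.80925
Lowest is class 'order' with F1 score = 0.3954.

0.3954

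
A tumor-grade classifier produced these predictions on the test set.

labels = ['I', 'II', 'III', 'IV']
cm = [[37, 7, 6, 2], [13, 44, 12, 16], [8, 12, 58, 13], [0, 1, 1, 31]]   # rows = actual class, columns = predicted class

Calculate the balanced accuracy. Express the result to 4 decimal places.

Balanced accuracy = mean of per-class recall.
  I: recall = 37/52 = 0.71154
  II: recall = 44/85 = 0.51765
  III: recall = 58/91 = 0.63736
  IV: recall = 31/33 = 0.93939
Mean = (0.71154 + 0.51765 + 0.63736 + 0.93939) / 4 = 0.7015

0.7015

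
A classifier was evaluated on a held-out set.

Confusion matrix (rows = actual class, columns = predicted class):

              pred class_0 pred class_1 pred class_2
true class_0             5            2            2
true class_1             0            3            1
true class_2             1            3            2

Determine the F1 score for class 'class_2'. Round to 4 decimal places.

Treat 'class_2' as positive and all other classes as negative.
F1 score = 2·TP/(2·TP+FP+FN).
class_2: TP=2, FP=2+1=3, FN=1+3=4 → 4/11 = 0.36364

0.3636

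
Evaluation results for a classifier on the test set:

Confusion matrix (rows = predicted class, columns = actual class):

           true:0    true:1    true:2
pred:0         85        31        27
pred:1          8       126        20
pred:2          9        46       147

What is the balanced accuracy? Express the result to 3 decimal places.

0.737

Balanced accuracy = mean of per-class recall.
  0: recall = 85/102 = 0.8333
  1: recall = 126/203 = 0.6207
  2: recall = 147/194 = 0.7577
Mean = (0.8333 + 0.6207 + 0.7577) / 3 = 0.737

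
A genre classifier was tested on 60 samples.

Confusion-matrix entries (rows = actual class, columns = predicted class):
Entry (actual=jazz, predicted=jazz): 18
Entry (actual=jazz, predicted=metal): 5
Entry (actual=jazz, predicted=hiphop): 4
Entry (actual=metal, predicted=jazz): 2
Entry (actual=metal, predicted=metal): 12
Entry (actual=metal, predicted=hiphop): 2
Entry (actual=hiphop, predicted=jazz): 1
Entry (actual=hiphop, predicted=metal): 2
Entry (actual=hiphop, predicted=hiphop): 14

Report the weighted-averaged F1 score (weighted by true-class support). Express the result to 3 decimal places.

0.735

Per-class F1 score (2·TP/(2·TP+FP+FN)):
  jazz: TP=18, FP=2+1=3, FN=5+4=9 → 36/48 = 0.7500
  metal: TP=12, FP=5+2=7, FN=2+2=4 → 24/35 = 0.6857
  hiphop: TP=14, FP=4+2=6, FN=1+2=3 → 28/37 = 0.7568
Weighted-F1 score = Σ (supportᵢ/N)·F1 scoreᵢ with N=60: (27/60)·0.7500 + (16/60)·0.6857 + (17/60)·0.7568 = 0.735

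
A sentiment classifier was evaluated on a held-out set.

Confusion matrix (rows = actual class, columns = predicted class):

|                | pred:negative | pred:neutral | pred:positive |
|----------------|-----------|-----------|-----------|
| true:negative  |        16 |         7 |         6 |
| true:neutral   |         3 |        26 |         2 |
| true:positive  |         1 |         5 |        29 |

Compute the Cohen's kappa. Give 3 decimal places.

Observed agreement pₒ = trace/N = 71/95 = 0.7474
Expected agreement pₑ = Σ (rowᵢ·colᵢ)/N² = (29·20 + 31·38 + 35·37)/95² = 0.3383
κ = (pₒ − pₑ)/(1 − pₑ) = (0.7474 − 0.3383)/(1 − 0.3383) = 0.618

0.618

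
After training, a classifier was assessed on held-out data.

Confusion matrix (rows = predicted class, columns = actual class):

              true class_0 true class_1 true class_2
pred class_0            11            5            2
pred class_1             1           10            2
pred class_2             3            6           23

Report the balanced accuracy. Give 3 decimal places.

0.687

Balanced accuracy = mean of per-class recall.
  class_0: recall = 11/15 = 0.7333
  class_1: recall = 10/21 = 0.4762
  class_2: recall = 23/27 = 0.8519
Mean = (0.7333 + 0.4762 + 0.8519) / 3 = 0.687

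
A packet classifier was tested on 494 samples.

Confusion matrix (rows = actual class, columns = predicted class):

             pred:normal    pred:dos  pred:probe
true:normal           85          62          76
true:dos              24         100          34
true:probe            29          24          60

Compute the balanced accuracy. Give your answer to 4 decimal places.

0.5150

Balanced accuracy = mean of per-class recall.
  normal: recall = 85/223 = 0.38117
  dos: recall = 100/158 = 0.63291
  probe: recall = 60/113 = 0.53097
Mean = (0.38117 + 0.63291 + 0.53097) / 3 = 0.5150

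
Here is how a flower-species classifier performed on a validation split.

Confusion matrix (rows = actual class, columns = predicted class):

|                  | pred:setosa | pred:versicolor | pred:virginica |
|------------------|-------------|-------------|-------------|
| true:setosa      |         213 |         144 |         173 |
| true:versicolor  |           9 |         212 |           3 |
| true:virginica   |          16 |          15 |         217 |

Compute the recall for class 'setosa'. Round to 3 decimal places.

recall = TP/(TP+FN).
setosa: TP=213, FN=144+173=317 → 213/530 = 0.4019

0.402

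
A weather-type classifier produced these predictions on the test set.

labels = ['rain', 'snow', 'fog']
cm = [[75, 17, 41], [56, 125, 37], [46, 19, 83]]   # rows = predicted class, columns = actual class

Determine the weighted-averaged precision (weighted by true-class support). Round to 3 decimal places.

Per-class precision (TP/(TP+FP)):
  rain: TP=75, FP=17+41=58 → 75/133 = 0.5639
  snow: TP=125, FP=56+37=93 → 125/218 = 0.5734
  fog: TP=83, FP=46+19=65 → 83/148 = 0.5608
Weighted-precision = Σ (supportᵢ/N)·precisionᵢ with N=499: (177/499)·0.5639 + (161/499)·0.5734 + (161/499)·0.5608 = 0.566

0.566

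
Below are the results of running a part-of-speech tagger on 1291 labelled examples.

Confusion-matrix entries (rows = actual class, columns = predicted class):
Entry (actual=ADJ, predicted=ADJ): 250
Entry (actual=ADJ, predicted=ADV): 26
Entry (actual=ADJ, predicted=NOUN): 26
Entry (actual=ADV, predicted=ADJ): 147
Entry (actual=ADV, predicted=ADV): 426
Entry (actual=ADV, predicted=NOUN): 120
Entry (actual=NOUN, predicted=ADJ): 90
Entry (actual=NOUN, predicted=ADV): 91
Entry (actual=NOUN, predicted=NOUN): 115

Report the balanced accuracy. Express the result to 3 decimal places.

0.610

Balanced accuracy = mean of per-class recall.
  ADJ: recall = 250/302 = 0.8278
  ADV: recall = 426/693 = 0.6147
  NOUN: recall = 115/296 = 0.3885
Mean = (0.8278 + 0.6147 + 0.3885) / 3 = 0.610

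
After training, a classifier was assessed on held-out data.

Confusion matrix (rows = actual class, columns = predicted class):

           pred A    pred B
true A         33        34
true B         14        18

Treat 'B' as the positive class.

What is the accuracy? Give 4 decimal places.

Accuracy = (TP+TN)/N = (18+33)/99 = 0.5152

0.5152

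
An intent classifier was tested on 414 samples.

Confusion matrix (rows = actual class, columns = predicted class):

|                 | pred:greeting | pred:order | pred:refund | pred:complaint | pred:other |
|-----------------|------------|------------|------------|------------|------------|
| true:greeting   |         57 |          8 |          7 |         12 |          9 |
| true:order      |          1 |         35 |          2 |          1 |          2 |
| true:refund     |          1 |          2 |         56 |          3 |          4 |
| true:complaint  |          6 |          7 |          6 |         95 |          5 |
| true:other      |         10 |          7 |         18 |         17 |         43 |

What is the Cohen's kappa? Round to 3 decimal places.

Observed agreement pₒ = trace/N = 286/414 = 0.6908
Expected agreement pₑ = Σ (rowᵢ·colᵢ)/N² = (93·75 + 41·59 + 66·89 + 119·128 + 95·63)/414² = 0.2129
κ = (pₒ − pₑ)/(1 − pₑ) = (0.6908 − 0.2129)/(1 − 0.2129) = 0.607

0.607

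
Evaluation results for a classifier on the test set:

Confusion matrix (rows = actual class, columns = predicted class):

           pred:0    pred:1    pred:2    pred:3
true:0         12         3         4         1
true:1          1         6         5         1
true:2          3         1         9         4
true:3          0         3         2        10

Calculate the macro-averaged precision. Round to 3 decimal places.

0.572

Per-class precision (TP/(TP+FP)):
  0: TP=12, FP=1+3+0=4 → 12/16 = 0.7500
  1: TP=6, FP=3+1+3=7 → 6/13 = 0.4615
  2: TP=9, FP=4+5+2=11 → 9/20 = 0.4500
  3: TP=10, FP=1+1+4=6 → 10/16 = 0.6250
Macro-precision = mean = (0.7500 + 0.4615 + 0.4500 + 0.6250) / 4 = 0.572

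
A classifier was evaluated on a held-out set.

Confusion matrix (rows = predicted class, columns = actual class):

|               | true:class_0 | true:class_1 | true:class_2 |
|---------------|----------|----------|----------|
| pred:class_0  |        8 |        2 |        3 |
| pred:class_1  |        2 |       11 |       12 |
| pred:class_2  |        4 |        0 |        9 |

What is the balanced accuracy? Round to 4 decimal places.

Balanced accuracy = mean of per-class recall.
  class_0: recall = 8/14 = 0.57143
  class_1: recall = 11/13 = 0.84615
  class_2: recall = 9/24 = 0.37500
Mean = (0.57143 + 0.84615 + 0.37500) / 3 = 0.5975

0.5975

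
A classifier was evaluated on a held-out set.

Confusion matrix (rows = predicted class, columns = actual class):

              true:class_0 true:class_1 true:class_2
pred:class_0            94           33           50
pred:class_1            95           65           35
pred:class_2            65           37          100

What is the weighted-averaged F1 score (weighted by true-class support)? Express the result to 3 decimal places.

Per-class F1 score (2·TP/(2·TP+FP+FN)):
  class_0: TP=94, FP=33+50=83, FN=95+65=160 → 188/431 = 0.4362
  class_1: TP=65, FP=95+35=130, FN=33+37=70 → 130/330 = 0.3939
  class_2: TP=100, FP=65+37=102, FN=50+35=85 → 200/387 = 0.5168
Weighted-F1 score = Σ (supportᵢ/N)·F1 scoreᵢ with N=574: (254/574)·0.4362 + (135/574)·0.3939 + (185/574)·0.5168 = 0.452

0.452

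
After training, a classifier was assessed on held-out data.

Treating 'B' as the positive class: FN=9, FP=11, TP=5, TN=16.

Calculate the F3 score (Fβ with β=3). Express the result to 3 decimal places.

Fβ = (1+β²)·TP / ((1+β²)·TP + β²·FN + FP), with β²=9
= 10·5 / (10·5 + 9·9 + 11) = 0.352

0.352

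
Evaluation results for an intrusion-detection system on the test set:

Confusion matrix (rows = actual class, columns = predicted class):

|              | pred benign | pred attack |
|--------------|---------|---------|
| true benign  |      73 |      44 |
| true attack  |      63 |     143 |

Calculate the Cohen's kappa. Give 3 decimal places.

0.307

Observed agreement pₒ = trace/N = 216/323 = 0.6687
Expected agreement pₑ = Σ (rowᵢ·colᵢ)/N² = (117·136 + 206·187)/323² = 0.5218
κ = (pₒ − pₑ)/(1 − pₑ) = (0.6687 − 0.5218)/(1 − 0.5218) = 0.307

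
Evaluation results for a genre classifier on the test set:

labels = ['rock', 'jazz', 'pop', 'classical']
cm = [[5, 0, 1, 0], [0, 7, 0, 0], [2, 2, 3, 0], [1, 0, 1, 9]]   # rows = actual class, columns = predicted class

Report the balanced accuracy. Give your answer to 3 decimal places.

Balanced accuracy = mean of per-class recall.
  rock: recall = 5/6 = 0.8333
  jazz: recall = 7/7 = 1.0000
  pop: recall = 3/7 = 0.4286
  classical: recall = 9/11 = 0.8182
Mean = (0.8333 + 1.0000 + 0.4286 + 0.8182) / 4 = 0.770

0.770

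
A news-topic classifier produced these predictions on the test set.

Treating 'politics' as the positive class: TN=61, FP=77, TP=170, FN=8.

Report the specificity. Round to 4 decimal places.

0.4420

Specificity = TN/(TN+FP) = 61/(61+77) = 0.4420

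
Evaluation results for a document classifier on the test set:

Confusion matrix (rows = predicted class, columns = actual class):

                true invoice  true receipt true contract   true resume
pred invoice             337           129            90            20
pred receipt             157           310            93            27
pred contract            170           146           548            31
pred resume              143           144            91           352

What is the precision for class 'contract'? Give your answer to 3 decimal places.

0.612

Take TP from the diagonal, FP from the rest of the 'contract' prediction marginal, FN from the rest of the 'contract' actual marginal.
precision = TP/(TP+FP).
contract: TP=548, FP=170+146+31=347 → 548/895 = 0.6123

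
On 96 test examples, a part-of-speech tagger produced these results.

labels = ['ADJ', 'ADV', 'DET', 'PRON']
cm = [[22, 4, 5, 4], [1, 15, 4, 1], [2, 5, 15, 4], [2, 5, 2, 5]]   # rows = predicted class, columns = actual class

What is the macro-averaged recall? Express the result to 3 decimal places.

Per-class recall (TP/(TP+FN)):
  ADJ: TP=22, FN=1+2+2=5 → 22/27 = 0.8148
  ADV: TP=15, FN=4+5+5=14 → 15/29 = 0.5172
  DET: TP=15, FN=5+4+2=11 → 15/26 = 0.5769
  PRON: TP=5, FN=4+1+4=9 → 5/14 = 0.3571
Macro-recall = mean = (0.8148 + 0.5172 + 0.5769 + 0.3571) / 4 = 0.567

0.567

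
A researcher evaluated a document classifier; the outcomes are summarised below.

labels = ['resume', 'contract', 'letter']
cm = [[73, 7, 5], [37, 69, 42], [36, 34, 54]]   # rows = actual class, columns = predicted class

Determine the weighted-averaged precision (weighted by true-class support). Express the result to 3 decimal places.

Per-class precision (TP/(TP+FP)):
  resume: TP=73, FP=37+36=73 → 73/146 = 0.5000
  contract: TP=69, FP=7+34=41 → 69/110 = 0.6273
  letter: TP=54, FP=5+42=47 → 54/101 = 0.5347
Weighted-precision = Σ (supportᵢ/N)·precisionᵢ with N=357: (85/357)·0.5000 + (148/357)·0.6273 + (124/357)·0.5347 = 0.565

0.565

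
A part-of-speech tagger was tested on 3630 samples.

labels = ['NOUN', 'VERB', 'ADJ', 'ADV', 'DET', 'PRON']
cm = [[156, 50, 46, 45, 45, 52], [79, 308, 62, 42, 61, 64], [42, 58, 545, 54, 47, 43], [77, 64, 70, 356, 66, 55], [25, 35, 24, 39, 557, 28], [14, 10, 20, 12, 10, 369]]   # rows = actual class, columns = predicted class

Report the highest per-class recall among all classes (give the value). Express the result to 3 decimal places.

Per-class recall (TP/(TP+FN)):
  NOUN: TP=156, FN=50+46+45+45+52=238 → 156/394 = 0.3959
  VERB: TP=308, FN=79+62+42+61+64=308 → 308/616 = 0.5000
  ADJ: TP=545, FN=42+58+54+47+43=244 → 545/789 = 0.6907
  ADV: TP=356, FN=77+64+70+66+55=332 → 356/688 = 0.5174
  DET: TP=557, FN=25+35+24+39+28=151 → 557/708 = 0.7867
  PRON: TP=369, FN=14+10+20+12+10=66 → 369/435 = 0.8483
Highest is class 'PRON' with recall = 0.848.

0.848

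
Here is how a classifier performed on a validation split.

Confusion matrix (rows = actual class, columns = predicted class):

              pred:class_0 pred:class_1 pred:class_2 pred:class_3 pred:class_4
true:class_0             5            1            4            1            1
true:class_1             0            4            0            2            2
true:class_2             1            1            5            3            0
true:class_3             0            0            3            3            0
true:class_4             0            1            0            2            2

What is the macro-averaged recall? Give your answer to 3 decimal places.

Per-class recall (TP/(TP+FN)):
  class_0: TP=5, FN=1+4+1+1=7 → 5/12 = 0.4167
  class_1: TP=4, FN=0+0+2+2=4 → 4/8 = 0.5000
  class_2: TP=5, FN=1+1+3+0=5 → 5/10 = 0.5000
  class_3: TP=3, FN=0+0+3+0=3 → 3/6 = 0.5000
  class_4: TP=2, FN=0+1+0+2=3 → 2/5 = 0.4000
Macro-recall = mean = (0.4167 + 0.5000 + 0.5000 + 0.5000 + 0.4000) / 5 = 0.463

0.463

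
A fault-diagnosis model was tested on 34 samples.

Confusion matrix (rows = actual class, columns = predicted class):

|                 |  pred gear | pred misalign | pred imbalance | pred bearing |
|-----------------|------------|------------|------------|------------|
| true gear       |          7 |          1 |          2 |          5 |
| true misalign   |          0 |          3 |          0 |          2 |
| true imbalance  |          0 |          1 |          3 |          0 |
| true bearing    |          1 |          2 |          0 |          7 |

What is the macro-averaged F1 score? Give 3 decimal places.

0.590

Per-class F1 score (2·TP/(2·TP+FP+FN)):
  gear: TP=7, FP=0+0+1=1, FN=1+2+5=8 → 14/23 = 0.6087
  misalign: TP=3, FP=1+1+2=4, FN=0+0+2=2 → 6/12 = 0.5000
  imbalance: TP=3, FP=2+0+0=2, FN=0+1+0=1 → 6/9 = 0.6667
  bearing: TP=7, FP=5+2+0=7, FN=1+2+0=3 → 14/24 = 0.5833
Macro-F1 score = mean = (0.6087 + 0.5000 + 0.6667 + 0.5833) / 4 = 0.590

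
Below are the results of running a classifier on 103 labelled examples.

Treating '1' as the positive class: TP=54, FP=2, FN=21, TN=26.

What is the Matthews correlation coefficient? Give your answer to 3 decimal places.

MCC = (TP·TN − FP·FN) / √((TP+FP)(TP+FN)(TN+FP)(TN+FN))
Numerator = 54·26 − 2·21 = 1362
Denominator = √(56·75·28·47) = √5527200 = 2350.9998
MCC = 1362 / 2350.9998 = 0.579

0.579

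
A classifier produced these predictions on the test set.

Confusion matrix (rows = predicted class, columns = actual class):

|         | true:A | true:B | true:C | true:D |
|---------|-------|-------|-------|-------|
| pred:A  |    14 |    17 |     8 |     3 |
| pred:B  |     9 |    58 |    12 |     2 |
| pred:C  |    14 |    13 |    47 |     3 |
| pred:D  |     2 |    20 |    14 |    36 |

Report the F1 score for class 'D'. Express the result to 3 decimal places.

0.621

F1 score = 2·TP/(2·TP+FP+FN).
D: TP=36, FP=2+20+14=36, FN=3+2+3=8 → 72/116 = 0.6207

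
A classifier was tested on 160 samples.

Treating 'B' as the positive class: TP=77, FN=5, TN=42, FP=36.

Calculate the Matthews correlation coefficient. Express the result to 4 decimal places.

0.5240

MCC = (TP·TN − FP·FN) / √((TP+FP)(TP+FN)(TN+FP)(TN+FN))
Numerator = 77·42 − 36·5 = 3054
Denominator = √(113·82·78·47) = √33969156 = 5828.3064
MCC = 3054 / 5828.3064 = 0.5240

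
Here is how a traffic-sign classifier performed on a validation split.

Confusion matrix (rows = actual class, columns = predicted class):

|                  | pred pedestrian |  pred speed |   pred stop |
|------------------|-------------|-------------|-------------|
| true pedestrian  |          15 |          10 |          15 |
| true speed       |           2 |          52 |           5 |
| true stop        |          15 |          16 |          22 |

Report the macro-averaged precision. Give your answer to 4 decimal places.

Per-class precision (TP/(TP+FP)):
  pedestrian: TP=15, FP=2+15=17 → 15/32 = 0.46875
  speed: TP=52, FP=10+16=26 → 52/78 = 0.66667
  stop: TP=22, FP=15+5=20 → 22/42 = 0.52381
Macro-precision = mean = (0.46875 + 0.66667 + 0.52381) / 3 = 0.5531

0.5531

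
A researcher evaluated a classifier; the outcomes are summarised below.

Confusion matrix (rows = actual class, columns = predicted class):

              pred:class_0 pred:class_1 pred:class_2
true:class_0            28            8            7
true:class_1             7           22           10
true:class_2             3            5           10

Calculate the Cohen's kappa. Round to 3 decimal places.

0.386

Observed agreement pₒ = trace/N = 60/100 = 0.6000
Expected agreement pₑ = Σ (rowᵢ·colᵢ)/N² = (43·38 + 39·35 + 18·27)/100² = 0.3485
κ = (pₒ − pₑ)/(1 − pₑ) = (0.6000 − 0.3485)/(1 − 0.3485) = 0.386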